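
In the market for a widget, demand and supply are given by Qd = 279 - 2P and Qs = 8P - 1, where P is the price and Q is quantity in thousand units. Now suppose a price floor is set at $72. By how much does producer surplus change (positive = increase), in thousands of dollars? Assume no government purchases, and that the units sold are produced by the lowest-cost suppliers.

5456

In a free market, 279 - 2P = 8P - 1 gives the equilibrium P* = 28, Q* = 223.
Because the floor (72) lies above the market-clearing price, it is binding.
At P = 72: Qd = 279 - 2·72 = 135 and Qs = 8·72 - 1 = 575.
Producer surplus without the control is ½ · (28 - 0.125) · 223 = 3108.0625.
With the floor, 135 units are sold at 72. The supply price at Q = 135 is 17, so PS = ½ · [(72 - 0.125) + (72 - 17)] · 135 = 8564.0625.
Change in producer surplus = 8564.0625 - 3108.0625 = 5456.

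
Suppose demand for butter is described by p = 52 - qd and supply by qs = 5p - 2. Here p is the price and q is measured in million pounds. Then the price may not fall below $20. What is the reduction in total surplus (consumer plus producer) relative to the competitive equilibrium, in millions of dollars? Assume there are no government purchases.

Rearranging demand gives qd = 52 - p. Setting quantity demanded equal to quantity supplied, 52 - p = 5p - 2, gives p* = 9 and q* = 43.
Because the floor (20) lies above the market-clearing price, it is binding.
At p = 20: qd = 52 - 20 = 32 and qs = 5·20 - 2 = 98.
Quantity traded falls to 32. At q = 32 the demand price is 52 - 32 = 20 and the supply price is (2 + 32)/5 = 6.8.
Deadweight loss = ½ · (20 - 6.8) · (43 - 32) = ½ · 13.2 · 11 = 72.6.

72.6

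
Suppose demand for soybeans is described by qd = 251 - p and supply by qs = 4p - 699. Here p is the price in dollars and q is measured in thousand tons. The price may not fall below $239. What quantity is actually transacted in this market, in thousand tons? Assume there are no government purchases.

12

In a free market, 251 - p = 4p - 699 gives the equilibrium p* = 190, q* = 61.
Because the floor (239) lies above the market-clearing price, it is binding.
At p = 239: qd = 251 - 239 = 12 and qs = 4·239 - 699 = 257.
The quantity actually transacted is the short side, demand: 12.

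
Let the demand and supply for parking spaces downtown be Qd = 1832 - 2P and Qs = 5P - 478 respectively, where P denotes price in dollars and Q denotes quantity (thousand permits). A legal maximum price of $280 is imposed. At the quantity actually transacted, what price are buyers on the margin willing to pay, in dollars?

Equilibrium: 1832 - 2P = 5P - 478, so 2310 = 7P and P* = 330, Q* = 1172.
The ceiling of 280 is below the equilibrium price 330, so it binds.
At P = 280: Qd = 1832 - 2·280 = 1272 and Qs = 5·280 - 478 = 922.
Only 922 units reach the market. On the demand curve, the marginal buyer's willingness to pay at Q = 922 is (1832 - 922)/2 = 455.

455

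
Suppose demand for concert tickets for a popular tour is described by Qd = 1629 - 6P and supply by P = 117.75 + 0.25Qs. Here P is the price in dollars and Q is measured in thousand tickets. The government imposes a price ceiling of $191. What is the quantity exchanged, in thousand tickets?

Rearranging supply gives Qs = 4P - 471. Setting quantity demanded equal to quantity supplied, 1629 - 6P = 4P - 471, gives P* = 210 and Q* = 369.
Since 191 < 210, the ceiling is binding.
At P = 191: Qd = 1629 - 6·191 = 483 and Qs = 4·191 - 471 = 293.
The quantity actually transacted is the short side, supply: 293.

293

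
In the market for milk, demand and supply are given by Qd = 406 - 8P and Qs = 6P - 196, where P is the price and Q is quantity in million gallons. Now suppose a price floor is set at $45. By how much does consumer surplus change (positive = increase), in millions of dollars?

-108

Without the control the market clears where 406 - 8P = 6P - 196, i.e. P* = 43 and Q* = 62.
The floor of 45 is above the equilibrium price 43, so it binds.
At P = 45: Qd = 406 - 8·45 = 46 and Qs = 6·45 - 196 = 74.
Consumer surplus without the control is ½ · (50.75 - 43) · 62 = 240.25.
With the floor, consumers buy 46 units at 45, so CS = ½ · (50.75 - 45) · 46 = 132.25.
Change in consumer surplus = 132.25 - 240.25 = -108.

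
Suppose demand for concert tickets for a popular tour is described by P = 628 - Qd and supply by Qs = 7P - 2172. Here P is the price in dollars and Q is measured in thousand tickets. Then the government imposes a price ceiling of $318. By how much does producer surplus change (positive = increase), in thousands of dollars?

Rearranging demand gives Qd = 628 - P. Equilibrium: 628 - P = 7P - 2172, so 2800 = 8P and P* = 350, Q* = 278.
The ceiling of 318 is below the equilibrium price 350, so it binds.
At P = 318: Qd = 628 - 318 = 310 and Qs = 7·318 - 2172 = 54.
Producer surplus without the control is ½ · (350 - 2172/7) · 278 = 38642/7.
With the ceiling, producers sell 54 units at 318, so PS = ½ · (318 - 2172/7) · 54 = 1458/7.
Change in producer surplus = 1458/7 - 38642/7 = -5312.

-5312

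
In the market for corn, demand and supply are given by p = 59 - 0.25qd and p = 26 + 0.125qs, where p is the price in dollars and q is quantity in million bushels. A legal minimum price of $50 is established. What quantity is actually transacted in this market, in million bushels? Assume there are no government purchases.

36

Rearranging demand gives qd = 236 - 4p; rearranging supply gives qs = 8p - 208. Setting quantity demanded equal to quantity supplied, 236 - 4p = 8p - 208, gives p* = 37 and q* = 88.
Because the floor (50) lies above the market-clearing price, it is binding.
At p = 50: qd = 236 - 4·50 = 36 and qs = 8·50 - 208 = 192.
The quantity actually transacted is the short side, demand: 36.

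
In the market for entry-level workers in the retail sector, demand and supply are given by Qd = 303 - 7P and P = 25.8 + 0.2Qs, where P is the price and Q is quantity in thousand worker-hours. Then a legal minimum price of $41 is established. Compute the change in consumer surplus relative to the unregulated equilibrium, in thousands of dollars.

Rearranging supply gives Qs = 5P - 129. In a free market, 303 - 7P = 5P - 129 gives the equilibrium P* = 36, Q* = 51.
Because the floor (41) lies above the market-clearing price, it is binding.
At P = 41: Qd = 303 - 7·41 = 16 and Qs = 5·41 - 129 = 76.
Consumer surplus without the control is ½ · (303/7 - 36) · 51 = 2601/14.
With the floor, consumers buy 16 units at 41, so CS = ½ · (303/7 - 41) · 16 = 128/7.
Change in consumer surplus = 128/7 - 2601/14 = -167.5.

-167.5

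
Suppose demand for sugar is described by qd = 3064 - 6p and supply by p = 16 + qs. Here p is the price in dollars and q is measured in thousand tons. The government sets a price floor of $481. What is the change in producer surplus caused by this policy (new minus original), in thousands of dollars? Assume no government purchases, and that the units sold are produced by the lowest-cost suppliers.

Rearranging supply gives qs = p - 16. Without the control the market clears where 3064 - 6p = p - 16, i.e. p* = 440 and q* = 424.
Because the floor (481) lies above the market-clearing price, it is binding.
At p = 481: qd = 3064 - 6·481 = 178 and qs = 481 - 16 = 465.
Producer surplus without the control is ½ · (440 - 16) · 424 = 89888.
With the floor, 178 units are sold at 481. The supply price at q = 178 is 194, so PS = ½ · [(481 - 16) + (481 - 194)] · 178 = 66928.
Change in producer surplus = 66928 - 89888 = -22960.

-22960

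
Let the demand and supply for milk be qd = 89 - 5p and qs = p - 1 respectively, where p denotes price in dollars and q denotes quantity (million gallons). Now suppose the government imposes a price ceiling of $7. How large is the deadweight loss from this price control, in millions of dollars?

In a free market, 89 - 5p = p - 1 gives the equilibrium p* = 15, q* = 14.
Because the ceiling (7) lies below the market-clearing price, it is binding.
At p = 7: qd = 89 - 5·7 = 54 and qs = 7 - 1 = 6.
Quantity traded falls to 6. At q = 6 the demand price is (89 - 6)/5 = 16.6 and the supply price is 1 + 6 = 7.
Deadweight loss = ½ · (16.6 - 7) · (14 - 6) = ½ · 9.6 · 8 = 38.4.

38.4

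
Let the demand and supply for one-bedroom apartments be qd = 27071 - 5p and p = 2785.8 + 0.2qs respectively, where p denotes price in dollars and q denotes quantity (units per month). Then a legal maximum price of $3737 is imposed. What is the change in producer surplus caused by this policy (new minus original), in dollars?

-2055850.5

Rearranging supply gives qs = 5p - 13929. Without the control the market clears where 27071 - 5p = 5p - 13929, i.e. p* = 4100 and q* = 6571.
The ceiling of 3737 is below the equilibrium price 4100, so it binds.
At p = 3737: qd = 27071 - 5·3737 = 8386 and qs = 5·3737 - 13929 = 4756.
Producer surplus without the control is ½ · (4100 - 2785.8) · 6571 = 4317804.1.
With the ceiling, producers sell 4756 units at 3737, so PS = ½ · (3737 - 2785.8) · 4756 = 2261953.6.
Change in producer surplus = 2261953.6 - 4317804.1 = -2055850.5.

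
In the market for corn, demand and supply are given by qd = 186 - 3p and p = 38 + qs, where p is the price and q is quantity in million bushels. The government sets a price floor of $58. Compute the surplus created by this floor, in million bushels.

8

Rearranging supply gives qs = p - 38. Equilibrium: 186 - 3p = p - 38, so 224 = 4p and p* = 56, q* = 18.
The floor of 58 is above the equilibrium price 56, so it binds.
At p = 58: qd = 186 - 3·58 = 12 and qs = 58 - 38 = 20.
Surplus = qs - qd = 20 - 12 = 8.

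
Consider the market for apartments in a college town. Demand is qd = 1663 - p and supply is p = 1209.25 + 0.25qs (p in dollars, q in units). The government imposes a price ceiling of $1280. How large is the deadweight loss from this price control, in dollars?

Rearranging supply gives qs = 4p - 4837. Equilibrium: 1663 - p = 4p - 4837, so 6500 = 5p and p* = 1300, q* = 363.
Since 1280 < 1300, the ceiling is binding.
At p = 1280: qd = 1663 - 1280 = 383 and qs = 4·1280 - 4837 = 283.
Quantity traded falls to 283. At q = 283 the demand price is 1663 - 283 = 1380 and the supply price is (4837 + 283)/4 = 1280.
Deadweight loss = ½ · (1380 - 1280) · (363 - 283) = ½ · 100 · 80 = 4000.

4000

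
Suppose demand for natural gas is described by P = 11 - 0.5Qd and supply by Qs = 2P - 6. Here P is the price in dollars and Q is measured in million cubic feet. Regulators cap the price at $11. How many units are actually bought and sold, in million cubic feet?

8

Rearranging demand gives Qd = 22 - 2P. Equilibrium: 22 - 2P = 2P - 6, so 28 = 4P and P* = 7, Q* = 8.
Since 11 is above P* = 7, the ceiling does not bind and the free-market outcome prevails.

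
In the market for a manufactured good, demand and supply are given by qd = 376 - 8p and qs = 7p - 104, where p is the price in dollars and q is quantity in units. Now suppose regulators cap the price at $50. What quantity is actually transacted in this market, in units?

Setting quantity demanded equal to quantity supplied, 376 - 8p = 7p - 104, gives p* = 32 and q* = 120.
The ceiling of 50 is above the equilibrium price 32, so it is not binding; the market clears at p* = 32, q* = 120.

120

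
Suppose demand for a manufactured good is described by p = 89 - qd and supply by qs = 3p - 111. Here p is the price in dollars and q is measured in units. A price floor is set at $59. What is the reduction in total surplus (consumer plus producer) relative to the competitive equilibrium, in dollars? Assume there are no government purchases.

Rearranging demand gives qd = 89 - p. In a free market, 89 - p = 3p - 111 gives the equilibrium p* = 50, q* = 39.
Because the floor (59) lies above the market-clearing price, it is binding.
At p = 59: qd = 89 - 59 = 30 and qs = 3·59 - 111 = 66.
Quantity traded falls to 30. At q = 30 the demand price is 89 - 30 = 59 and the supply price is (111 + 30)/3 = 47.
Deadweight loss = ½ · (59 - 47) · (39 - 30) = ½ · 12 · 9 = 54.

54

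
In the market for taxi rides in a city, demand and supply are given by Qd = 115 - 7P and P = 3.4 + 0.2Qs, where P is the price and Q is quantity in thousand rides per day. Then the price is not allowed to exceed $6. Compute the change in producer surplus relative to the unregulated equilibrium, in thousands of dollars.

-127.5

Rearranging supply gives Qs = 5P - 17. In a free market, 115 - 7P = 5P - 17 gives the equilibrium P* = 11, Q* = 38.
Because the ceiling (6) lies below the market-clearing price, it is binding.
At P = 6: Qd = 115 - 7·6 = 73 and Qs = 5·6 - 17 = 13.
Producer surplus without the control is ½ · (11 - 3.4) · 38 = 144.4.
With the ceiling, producers sell 13 units at 6, so PS = ½ · (6 - 3.4) · 13 = 16.9.
Change in producer surplus = 16.9 - 144.4 = -127.5.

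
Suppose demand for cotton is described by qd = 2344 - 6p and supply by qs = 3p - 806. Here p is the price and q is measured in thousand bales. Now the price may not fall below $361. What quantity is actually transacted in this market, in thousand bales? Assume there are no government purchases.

Equilibrium: 2344 - 6p = 3p - 806, so 3150 = 9p and p* = 350, q* = 244.
The floor of 361 is above the equilibrium price 350, so it binds.
At p = 361: qd = 2344 - 6·361 = 178 and qs = 3·361 - 806 = 277.
The quantity actually transacted is the short side, demand: 178.

178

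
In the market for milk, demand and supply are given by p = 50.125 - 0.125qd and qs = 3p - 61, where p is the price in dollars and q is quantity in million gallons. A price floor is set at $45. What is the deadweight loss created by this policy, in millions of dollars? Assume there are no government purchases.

132

Rearranging demand gives qd = 401 - 8p. In a free market, 401 - 8p = 3p - 61 gives the equilibrium p* = 42, q* = 65.
Since 45 > 42, the floor is binding.
At p = 45: qd = 401 - 8·45 = 41 and qs = 3·45 - 61 = 74.
Quantity traded falls to 41. At q = 41 the demand price is (401 - 41)/8 = 45 and the supply price is (61 + 41)/3 = 34.
Deadweight loss = ½ · (45 - 34) · (65 - 41) = ½ · 11 · 24 = 132.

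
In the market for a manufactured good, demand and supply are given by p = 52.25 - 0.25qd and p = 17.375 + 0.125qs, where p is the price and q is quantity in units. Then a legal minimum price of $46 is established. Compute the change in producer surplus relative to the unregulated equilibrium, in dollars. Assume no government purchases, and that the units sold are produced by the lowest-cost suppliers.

Rearranging demand gives qd = 209 - 4p; rearranging supply gives qs = 8p - 139. In a free market, 209 - 4p = 8p - 139 gives the equilibrium p* = 29, q* = 93.
Because the floor (46) lies above the market-clearing price, it is binding.
At p = 46: qd = 209 - 4·46 = 25 and qs = 8·46 - 139 = 229.
Producer surplus without the control is ½ · (29 - 17.375) · 93 = 540.5625.
With the floor, 25 units are sold at 46. The supply price at q = 25 is 20.5, so PS = ½ · [(46 - 17.375) + (46 - 20.5)] · 25 = 676.5625.
Change in producer surplus = 676.5625 - 540.5625 = 136.

136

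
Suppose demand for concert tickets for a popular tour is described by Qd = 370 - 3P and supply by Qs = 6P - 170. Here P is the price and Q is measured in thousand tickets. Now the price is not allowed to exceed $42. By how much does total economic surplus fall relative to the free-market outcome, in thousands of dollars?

Without the control the market clears where 370 - 3P = 6P - 170, i.e. P* = 60 and Q* = 190.
Because the ceiling (42) lies below the market-clearing price, it is binding.
At P = 42: Qd = 370 - 3·42 = 244 and Qs = 6·42 - 170 = 82.
Quantity traded falls to 82. At Q = 82 the demand price is (370 - 82)/3 = 96 and the supply price is (170 + 82)/6 = 42.
Deadweight loss = ½ · (96 - 42) · (190 - 82) = ½ · 54 · 108 = 2916.

2916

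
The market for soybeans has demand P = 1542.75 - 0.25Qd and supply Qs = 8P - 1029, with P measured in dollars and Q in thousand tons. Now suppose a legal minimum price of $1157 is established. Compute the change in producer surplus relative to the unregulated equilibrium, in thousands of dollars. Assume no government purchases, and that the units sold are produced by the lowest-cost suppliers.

Rearranging demand gives Qd = 6171 - 4P. Without the control the market clears where 6171 - 4P = 8P - 1029, i.e. P* = 600 and Q* = 3771.
Since 1157 > 600, the floor is binding.
At P = 1157: Qd = 6171 - 4·1157 = 1543 and Qs = 8·1157 - 1029 = 8227.
Producer surplus without the control is ½ · (600 - 128.625) · 3771 = 888777.5625.
With the floor, 1543 units are sold at 1157. The supply price at Q = 1543 is 321.5, so PS = ½ · [(1157 - 128.625) + (1157 - 321.5)] · 1543 = 1437979.5625.
Change in producer surplus = 1437979.5625 - 888777.5625 = 549202.

549202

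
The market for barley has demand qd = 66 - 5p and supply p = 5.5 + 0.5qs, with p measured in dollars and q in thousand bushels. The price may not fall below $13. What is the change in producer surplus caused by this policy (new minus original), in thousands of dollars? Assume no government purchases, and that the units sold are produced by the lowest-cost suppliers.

-23

Rearranging supply gives qs = 2p - 11. Equilibrium: 66 - 5p = 2p - 11, so 77 = 7p and p* = 11, q* = 11.
Because the floor (13) lies above the market-clearing price, it is binding.
At p = 13: qd = 66 - 5·13 = 1 and qs = 2·13 - 11 = 15.
Producer surplus without the control is ½ · (11 - 5.5) · 11 = 30.25.
With the floor, 1 units are sold at 13. The supply price at q = 1 is 6, so PS = ½ · [(13 - 5.5) + (13 - 6)] · 1 = 7.25.
Change in producer surplus = 7.25 - 30.25 = -23.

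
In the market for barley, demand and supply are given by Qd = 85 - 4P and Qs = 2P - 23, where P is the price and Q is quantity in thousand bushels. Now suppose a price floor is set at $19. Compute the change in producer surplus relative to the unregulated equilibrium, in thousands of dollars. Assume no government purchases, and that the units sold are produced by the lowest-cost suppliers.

Without the control the market clears where 85 - 4P = 2P - 23, i.e. P* = 18 and Q* = 13.
Since 19 > 18, the floor is binding.
At P = 19: Qd = 85 - 4·19 = 9 and Qs = 2·19 - 23 = 15.
Producer surplus without the control is ½ · (18 - 11.5) · 13 = 42.25.
With the floor, 9 units are sold at 19. The supply price at Q = 9 is 16, so PS = ½ · [(19 - 11.5) + (19 - 16)] · 9 = 47.25.
Change in producer surplus = 47.25 - 42.25 = 5.

5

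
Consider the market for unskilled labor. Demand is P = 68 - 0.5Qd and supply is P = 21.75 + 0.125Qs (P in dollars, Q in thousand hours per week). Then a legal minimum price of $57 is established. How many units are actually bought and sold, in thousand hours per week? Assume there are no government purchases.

22

Rearranging demand gives Qd = 136 - 2P; rearranging supply gives Qs = 8P - 174. In a free market, 136 - 2P = 8P - 174 gives the equilibrium P* = 31, Q* = 74.
The floor of 57 is above the equilibrium price 31, so it binds.
At P = 57: Qd = 136 - 2·57 = 22 and Qs = 8·57 - 174 = 282.
The quantity actually transacted is the short side, demand: 22.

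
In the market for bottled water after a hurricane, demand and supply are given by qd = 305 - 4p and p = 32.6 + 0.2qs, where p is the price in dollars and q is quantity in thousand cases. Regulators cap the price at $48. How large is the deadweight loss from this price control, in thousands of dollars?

90

Rearranging supply gives qs = 5p - 163. In a free market, 305 - 4p = 5p - 163 gives the equilibrium p* = 52, q* = 97.
Since 48 < 52, the ceiling is binding.
At p = 48: qd = 305 - 4·48 = 113 and qs = 5·48 - 163 = 77.
Quantity traded falls to 77. At q = 77 the demand price is (305 - 77)/4 = 57 and the supply price is (163 + 77)/5 = 48.
Deadweight loss = ½ · (57 - 48) · (97 - 77) = ½ · 9 · 20 = 90.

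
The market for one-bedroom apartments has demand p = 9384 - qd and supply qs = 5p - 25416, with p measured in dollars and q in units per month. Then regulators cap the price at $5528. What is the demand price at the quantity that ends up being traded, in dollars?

7160

Rearranging demand gives qd = 9384 - p. In a free market, 9384 - p = 5p - 25416 gives the equilibrium p* = 5800, q* = 3584.
Because the ceiling (5528) lies below the market-clearing price, it is binding.
At p = 5528: qd = 9384 - 5528 = 3856 and qs = 5·5528 - 25416 = 2224.
Only 2224 units reach the market. On the demand curve, the marginal buyer's willingness to pay at q = 2224 is (9384 - 2224) = 7160.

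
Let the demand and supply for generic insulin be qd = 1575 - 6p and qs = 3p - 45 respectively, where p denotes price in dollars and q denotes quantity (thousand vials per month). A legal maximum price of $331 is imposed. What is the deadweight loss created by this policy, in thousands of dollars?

Without the control the market clears where 1575 - 6p = 3p - 45, i.e. p* = 180 and q* = 495.
The ceiling of 331 is above the equilibrium price 180, so it is not binding; the market clears at p* = 180, q* = 495.
Since the control does not bind, no trades are prevented and deadweight loss is zero.

0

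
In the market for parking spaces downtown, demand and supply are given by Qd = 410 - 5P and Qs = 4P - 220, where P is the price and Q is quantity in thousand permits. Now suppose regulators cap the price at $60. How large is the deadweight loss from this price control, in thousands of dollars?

360

Without the control the market clears where 410 - 5P = 4P - 220, i.e. P* = 70 and Q* = 60.
The ceiling of 60 is below the equilibrium price 70, so it binds.
At P = 60: Qd = 410 - 5·60 = 110 and Qs = 4·60 - 220 = 20.
Quantity traded falls to 20. At Q = 20 the demand price is (410 - 20)/5 = 78 and the supply price is (220 + 20)/4 = 60.
Deadweight loss = ½ · (78 - 60) · (60 - 20) = ½ · 18 · 40 = 360.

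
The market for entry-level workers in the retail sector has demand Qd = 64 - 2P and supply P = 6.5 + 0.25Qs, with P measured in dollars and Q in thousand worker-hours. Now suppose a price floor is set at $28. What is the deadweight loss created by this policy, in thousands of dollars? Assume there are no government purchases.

253.5

Rearranging supply gives Qs = 4P - 26. Setting quantity demanded equal to quantity supplied, 64 - 2P = 4P - 26, gives P* = 15 and Q* = 34.
The floor of 28 is above the equilibrium price 15, so it binds.
At P = 28: Qd = 64 - 2·28 = 8 and Qs = 4·28 - 26 = 86.
Quantity traded falls to 8. At Q = 8 the demand price is (64 - 8)/2 = 28 and the supply price is (26 + 8)/4 = 8.5.
Deadweight loss = ½ · (28 - 8.5) · (34 - 8) = ½ · 19.5 · 26 = 253.5.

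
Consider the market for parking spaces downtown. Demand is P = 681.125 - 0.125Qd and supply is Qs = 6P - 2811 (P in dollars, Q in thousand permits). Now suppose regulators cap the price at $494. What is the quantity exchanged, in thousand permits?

153

Rearranging demand gives Qd = 5449 - 8P. Setting quantity demanded equal to quantity supplied, 5449 - 8P = 6P - 2811, gives P* = 590 and Q* = 729.
Because the ceiling (494) lies below the market-clearing price, it is binding.
At P = 494: Qd = 5449 - 8·494 = 1497 and Qs = 6·494 - 2811 = 153.
The quantity actually transacted is the short side, supply: 153.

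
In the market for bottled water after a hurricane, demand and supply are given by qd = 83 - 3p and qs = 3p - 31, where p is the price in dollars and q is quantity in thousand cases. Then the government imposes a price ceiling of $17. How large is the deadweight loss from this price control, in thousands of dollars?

12

Without the control the market clears where 83 - 3p = 3p - 31, i.e. p* = 19 and q* = 26.
Since 17 < 19, the ceiling is binding.
At p = 17: qd = 83 - 3·17 = 32 and qs = 3·17 - 31 = 20.
Quantity traded falls to 20. At q = 20 the demand price is (83 - 20)/3 = 21 and the supply price is (31 + 20)/3 = 17.
Deadweight loss = ½ · (21 - 17) · (26 - 20) = ½ · 4 · 6 = 12.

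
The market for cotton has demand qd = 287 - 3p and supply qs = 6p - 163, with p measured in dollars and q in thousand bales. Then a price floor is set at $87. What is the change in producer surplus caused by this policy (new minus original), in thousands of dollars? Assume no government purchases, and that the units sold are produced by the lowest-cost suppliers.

-64.75

Without the control the market clears where 287 - 3p = 6p - 163, i.e. p* = 50 and q* = 137.
Because the floor (87) lies above the market-clearing price, it is binding.
At p = 87: qd = 287 - 3·87 = 26 and qs = 6·87 - 163 = 359.
Producer surplus without the control is ½ · (50 - 163/6) · 137 = 18769/12.
With the floor, 26 units are sold at 87. The supply price at q = 26 is 31.5, so PS = ½ · [(87 - 163/6) + (87 - 31.5)] · 26 = 4498/3.
Change in producer surplus = 4498/3 - 18769/12 = -64.75.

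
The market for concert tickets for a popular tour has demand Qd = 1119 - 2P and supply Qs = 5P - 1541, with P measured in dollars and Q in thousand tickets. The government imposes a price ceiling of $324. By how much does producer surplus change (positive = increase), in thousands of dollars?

Without the control the market clears where 1119 - 2P = 5P - 1541, i.e. P* = 380 and Q* = 359.
The ceiling of 324 is below the equilibrium price 380, so it binds.
At P = 324: Qd = 1119 - 2·324 = 471 and Qs = 5·324 - 1541 = 79.
Producer surplus without the control is ½ · (380 - 308.2) · 359 = 12888.1.
With the ceiling, producers sell 79 units at 324, so PS = ½ · (324 - 308.2) · 79 = 624.1.
Change in producer surplus = 624.1 - 12888.1 = -12264.

-12264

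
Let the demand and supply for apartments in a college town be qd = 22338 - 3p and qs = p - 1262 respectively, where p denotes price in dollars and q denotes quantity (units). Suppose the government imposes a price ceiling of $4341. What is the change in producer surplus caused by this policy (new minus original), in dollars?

-6015401.5

Setting quantity demanded equal to quantity supplied, 22338 - 3p = p - 1262, gives p* = 5900 and q* = 4638.
Since 4341 < 5900, the ceiling is binding.
At p = 4341: qd = 22338 - 3·4341 = 9315 and qs = 4341 - 1262 = 3079.
Producer surplus without the control is ½ · (5900 - 1262) · 4638 = 10755522.
With the ceiling, producers sell 3079 units at 4341, so PS = ½ · (4341 - 1262) · 3079 = 4740120.5.
Change in producer surplus = 4740120.5 - 10755522 = -6015401.5.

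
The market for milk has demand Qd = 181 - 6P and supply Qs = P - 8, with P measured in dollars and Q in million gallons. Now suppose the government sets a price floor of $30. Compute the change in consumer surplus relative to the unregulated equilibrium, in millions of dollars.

In a free market, 181 - 6P = P - 8 gives the equilibrium P* = 27, Q* = 19.
Because the floor (30) lies above the market-clearing price, it is binding.
At P = 30: Qd = 181 - 6·30 = 1 and Qs = 30 - 8 = 22.
Consumer surplus without the control is ½ · (181/6 - 27) · 19 = 361/12.
With the floor, consumers buy 1 units at 30, so CS = ½ · (181/6 - 30) · 1 = 1/12.
Change in consumer surplus = 1/12 - 361/12 = -30.

-30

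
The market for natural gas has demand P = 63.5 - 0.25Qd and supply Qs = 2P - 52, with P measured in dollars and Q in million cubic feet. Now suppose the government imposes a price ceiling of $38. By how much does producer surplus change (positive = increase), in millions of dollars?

-481

Rearranging demand gives Qd = 254 - 4P. Without the control the market clears where 254 - 4P = 2P - 52, i.e. P* = 51 and Q* = 50.
The ceiling of 38 is below the equilibrium price 51, so it binds.
At P = 38: Qd = 254 - 4·38 = 102 and Qs = 2·38 - 52 = 24.
Producer surplus without the control is ½ · (51 - 26) · 50 = 625.
With the ceiling, producers sell 24 units at 38, so PS = ½ · (38 - 26) · 24 = 144.
Change in producer surplus = 144 - 625 = -481.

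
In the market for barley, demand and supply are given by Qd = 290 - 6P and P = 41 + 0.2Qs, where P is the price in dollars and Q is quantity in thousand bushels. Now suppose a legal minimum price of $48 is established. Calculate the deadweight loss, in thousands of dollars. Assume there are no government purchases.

Rearranging supply gives Qs = 5P - 205. Equilibrium: 290 - 6P = 5P - 205, so 495 = 11P and P* = 45, Q* = 20.
Because the floor (48) lies above the market-clearing price, it is binding.
At P = 48: Qd = 290 - 6·48 = 2 and Qs = 5·48 - 205 = 35.
Quantity traded falls to 2. At Q = 2 the demand price is (290 - 2)/6 = 48 and the supply price is (205 + 2)/5 = 41.4.
Deadweight loss = ½ · (48 - 41.4) · (20 - 2) = ½ · 6.6 · 18 = 59.4.

59.4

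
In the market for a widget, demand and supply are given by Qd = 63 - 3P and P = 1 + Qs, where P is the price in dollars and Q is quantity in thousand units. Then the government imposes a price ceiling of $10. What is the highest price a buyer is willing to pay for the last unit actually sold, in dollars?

Rearranging supply gives Qs = P - 1. Without the control the market clears where 63 - 3P = P - 1, i.e. P* = 16 and Q* = 15.
Since 10 < 16, the ceiling is binding.
At P = 10: Qd = 63 - 3·10 = 33 and Qs = 10 - 1 = 9.
Only 9 units reach the market. On the demand curve, the marginal buyer's willingness to pay at Q = 9 is (63 - 9)/3 = 18.

18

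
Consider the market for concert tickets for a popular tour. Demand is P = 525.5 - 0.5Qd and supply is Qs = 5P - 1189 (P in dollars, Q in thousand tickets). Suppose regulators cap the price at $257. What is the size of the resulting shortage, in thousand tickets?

441

Rearranging demand gives Qd = 1051 - 2P. Equilibrium: 1051 - 2P = 5P - 1189, so 2240 = 7P and P* = 320, Q* = 411.
Because the ceiling (257) lies below the market-clearing price, it is binding.
At P = 257: Qd = 1051 - 2·257 = 537 and Qs = 5·257 - 1189 = 96.
Shortage = Qd - Qs = 537 - 96 = 441.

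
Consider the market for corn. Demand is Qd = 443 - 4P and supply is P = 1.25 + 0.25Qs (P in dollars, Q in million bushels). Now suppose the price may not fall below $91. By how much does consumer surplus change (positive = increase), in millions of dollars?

-5215

Rearranging supply gives Qs = 4P - 5. Without the control the market clears where 443 - 4P = 4P - 5, i.e. P* = 56 and Q* = 219.
The floor of 91 is above the equilibrium price 56, so it binds.
At P = 91: Qd = 443 - 4·91 = 79 and Qs = 4·91 - 5 = 359.
Consumer surplus without the control is ½ · (110.75 - 56) · 219 = 5995.125.
With the floor, consumers buy 79 units at 91, so CS = ½ · (110.75 - 91) · 79 = 780.125.
Change in consumer surplus = 780.125 - 5995.125 = -5215.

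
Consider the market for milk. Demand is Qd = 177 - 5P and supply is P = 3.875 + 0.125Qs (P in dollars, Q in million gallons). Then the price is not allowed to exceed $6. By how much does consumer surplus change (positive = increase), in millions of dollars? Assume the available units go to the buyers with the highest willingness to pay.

-470

Rearranging supply gives Qs = 8P - 31. Equilibrium: 177 - 5P = 8P - 31, so 208 = 13P and P* = 16, Q* = 97.
The ceiling of 6 is below the equilibrium price 16, so it binds.
At P = 6: Qd = 177 - 5·6 = 147 and Qs = 8·6 - 31 = 17.
Consumer surplus without the control is ½ · (35.4 - 16) · 97 = 940.9.
With the ceiling, 17 units are sold at 6 (assume they go to the highest-value buyers). The demand price at Q = 17 is 32, so CS = ½ · [(35.4 - 6) + (32 - 6)] · 17 = 470.9.
Change in consumer surplus = 470.9 - 940.9 = -470.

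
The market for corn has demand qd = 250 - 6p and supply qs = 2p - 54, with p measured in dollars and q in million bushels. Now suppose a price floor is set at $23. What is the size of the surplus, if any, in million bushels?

0

Without the control the market clears where 250 - 6p = 2p - 54, i.e. p* = 38 and q* = 22.
Since 23 is below p* = 38, the floor does not bind and the free-market outcome prevails.
Since the control does not bind, there is no surplus.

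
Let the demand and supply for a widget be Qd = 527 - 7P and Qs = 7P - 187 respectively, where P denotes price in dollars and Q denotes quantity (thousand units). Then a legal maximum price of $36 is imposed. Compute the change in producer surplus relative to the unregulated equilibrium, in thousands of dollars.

Without the control the market clears where 527 - 7P = 7P - 187, i.e. P* = 51 and Q* = 170.
The ceiling of 36 is below the equilibrium price 51, so it binds.
At P = 36: Qd = 527 - 7·36 = 275 and Qs = 7·36 - 187 = 65.
Producer surplus without the control is ½ · (51 - 187/7) · 170 = 14450/7.
With the ceiling, producers sell 65 units at 36, so PS = ½ · (36 - 187/7) · 65 = 4225/14.
Change in producer surplus = 4225/14 - 14450/7 = -1762.5.

-1762.5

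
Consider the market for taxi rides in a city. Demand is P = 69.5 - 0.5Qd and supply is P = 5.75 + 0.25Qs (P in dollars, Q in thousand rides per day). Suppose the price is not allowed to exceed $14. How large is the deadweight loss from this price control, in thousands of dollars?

Rearranging demand gives Qd = 139 - 2P; rearranging supply gives Qs = 4P - 23. In a free market, 139 - 2P = 4P - 23 gives the equilibrium P* = 27, Q* = 85.
Since 14 < 27, the ceiling is binding.
At P = 14: Qd = 139 - 2·14 = 111 and Qs = 4·14 - 23 = 33.
Quantity traded falls to 33. At Q = 33 the demand price is (139 - 33)/2 = 53 and the supply price is (23 + 33)/4 = 14.
Deadweight loss = ½ · (53 - 14) · (85 - 33) = ½ · 39 · 52 = 1014.

1014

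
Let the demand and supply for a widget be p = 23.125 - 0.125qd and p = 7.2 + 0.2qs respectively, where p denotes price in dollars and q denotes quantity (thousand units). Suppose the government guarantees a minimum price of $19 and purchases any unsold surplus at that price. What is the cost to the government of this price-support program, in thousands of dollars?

494

Rearranging demand gives qd = 185 - 8p; rearranging supply gives qs = 5p - 36. In a free market, 185 - 8p = 5p - 36 gives the equilibrium p* = 17, q* = 49.
Because the floor (19) lies above the market-clearing price, it is binding.
At p = 19: qd = 185 - 8·19 = 33 and qs = 5·19 - 36 = 59.
Surplus = qs - qd = 26.
Government expenditure = surplus × support price = 26 × 19 = 494.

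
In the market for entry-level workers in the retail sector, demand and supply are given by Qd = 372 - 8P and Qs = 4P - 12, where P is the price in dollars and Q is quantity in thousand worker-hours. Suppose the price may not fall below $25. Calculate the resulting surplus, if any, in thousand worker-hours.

Setting quantity demanded equal to quantity supplied, 372 - 8P = 4P - 12, gives P* = 32 and Q* = 116.
Since 25 is below P* = 32, the floor does not bind and the free-market outcome prevails.
Since the control does not bind, there is no surplus.

0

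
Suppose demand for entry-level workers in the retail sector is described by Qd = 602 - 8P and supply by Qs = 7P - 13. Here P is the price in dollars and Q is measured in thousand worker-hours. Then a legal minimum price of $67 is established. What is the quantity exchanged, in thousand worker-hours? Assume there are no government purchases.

Without the control the market clears where 602 - 8P = 7P - 13, i.e. P* = 41 and Q* = 274.
Since 67 > 41, the floor is binding.
At P = 67: Qd = 602 - 8·67 = 66 and Qs = 7·67 - 13 = 456.
The quantity actually transacted is the short side, demand: 66.

66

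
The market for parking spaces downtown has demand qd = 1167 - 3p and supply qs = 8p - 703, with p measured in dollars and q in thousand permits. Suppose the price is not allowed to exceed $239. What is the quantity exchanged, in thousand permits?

Equilibrium: 1167 - 3p = 8p - 703, so 1870 = 11p and p* = 170, q* = 657.
The ceiling of 239 is above the equilibrium price 170, so it is not binding; the market clears at p* = 170, q* = 657.

657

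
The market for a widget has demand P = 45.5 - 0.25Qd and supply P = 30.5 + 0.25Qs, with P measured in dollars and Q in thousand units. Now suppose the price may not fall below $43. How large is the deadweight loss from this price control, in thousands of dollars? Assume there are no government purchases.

Rearranging demand gives Qd = 182 - 4P; rearranging supply gives Qs = 4P - 122. Without the control the market clears where 182 - 4P = 4P - 122, i.e. P* = 38 and Q* = 30.
Since 43 > 38, the floor is binding.
At P = 43: Qd = 182 - 4·43 = 10 and Qs = 4·43 - 122 = 50.
Quantity traded falls to 10. At Q = 10 the demand price is (182 - 10)/4 = 43 and the supply price is (122 + 10)/4 = 33.
Deadweight loss = ½ · (43 - 33) · (30 - 10) = ½ · 10 · 20 = 100.

100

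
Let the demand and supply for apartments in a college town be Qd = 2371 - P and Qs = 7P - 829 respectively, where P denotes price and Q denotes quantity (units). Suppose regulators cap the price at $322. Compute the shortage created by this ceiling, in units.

624

Without the control the market clears where 2371 - P = 7P - 829, i.e. P* = 400 and Q* = 1971.
Since 322 < 400, the ceiling is binding.
At P = 322: Qd = 2371 - 322 = 2049 and Qs = 7·322 - 829 = 1425.
Shortage = Qd - Qs = 2049 - 1425 = 624.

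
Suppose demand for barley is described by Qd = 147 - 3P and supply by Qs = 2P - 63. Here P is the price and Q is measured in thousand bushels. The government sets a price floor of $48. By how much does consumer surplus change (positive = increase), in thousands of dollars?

Without the control the market clears where 147 - 3P = 2P - 63, i.e. P* = 42 and Q* = 21.
Since 48 > 42, the floor is binding.
At P = 48: Qd = 147 - 3·48 = 3 and Qs = 2·48 - 63 = 33.
Consumer surplus without the control is ½ · (49 - 42) · 21 = 73.5.
With the floor, consumers buy 3 units at 48, so CS = ½ · (49 - 48) · 3 = 1.5.
Change in consumer surplus = 1.5 - 73.5 = -72.

-72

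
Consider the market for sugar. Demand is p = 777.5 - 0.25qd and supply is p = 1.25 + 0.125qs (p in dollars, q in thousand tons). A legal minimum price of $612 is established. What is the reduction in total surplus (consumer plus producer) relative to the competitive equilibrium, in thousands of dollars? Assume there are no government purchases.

371712

Rearranging demand gives qd = 3110 - 4p; rearranging supply gives qs = 8p - 10. Without the control the market clears where 3110 - 4p = 8p - 10, i.e. p* = 260 and q* = 2070.
The floor of 612 is above the equilibrium price 260, so it binds.
At p = 612: qd = 3110 - 4·612 = 662 and qs = 8·612 - 10 = 4886.
Quantity traded falls to 662. At q = 662 the demand price is (3110 - 662)/4 = 612 and the supply price is (10 + 662)/8 = 84.
Deadweight loss = ½ · (612 - 84) · (2070 - 662) = ½ · 528 · 1408 = 371712.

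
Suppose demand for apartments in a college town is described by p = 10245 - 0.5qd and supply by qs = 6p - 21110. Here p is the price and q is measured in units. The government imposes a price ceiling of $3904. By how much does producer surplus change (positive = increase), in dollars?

-8037792

Rearranging demand gives qd = 20490 - 2p. Setting quantity demanded equal to quantity supplied, 20490 - 2p = 6p - 21110, gives p* = 5200 and q* = 10090.
The ceiling of 3904 is below the equilibrium price 5200, so it binds.
At p = 3904: qd = 20490 - 2·3904 = 12682 and qs = 6·3904 - 21110 = 2314.
Producer surplus without the control is ½ · (5200 - 10555/3) · 10090 = 25452025/3.
With the ceiling, producers sell 2314 units at 3904, so PS = ½ · (3904 - 10555/3) · 2314 = 1338649/3.
Change in producer surplus = 1338649/3 - 25452025/3 = -8037792.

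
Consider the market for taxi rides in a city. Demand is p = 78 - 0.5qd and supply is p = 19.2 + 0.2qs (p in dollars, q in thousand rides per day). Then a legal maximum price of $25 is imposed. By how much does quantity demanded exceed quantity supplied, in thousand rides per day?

Rearranging demand gives qd = 156 - 2p; rearranging supply gives qs = 5p - 96. Equilibrium: 156 - 2p = 5p - 96, so 252 = 7p and p* = 36, q* = 84.
Since 25 < 36, the ceiling is binding.
At p = 25: qd = 156 - 2·25 = 106 and qs = 5·25 - 96 = 29.
Shortage = qd - qs = 106 - 29 = 77.

77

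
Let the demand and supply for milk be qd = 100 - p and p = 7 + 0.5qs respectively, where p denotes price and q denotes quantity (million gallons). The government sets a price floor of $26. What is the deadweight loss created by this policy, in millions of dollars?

0

Rearranging supply gives qs = 2p - 14. In a free market, 100 - p = 2p - 14 gives the equilibrium p* = 38, q* = 62.
The floor of 26 is below the equilibrium price 38, so it is not binding; the market clears at p* = 38, q* = 62.
Since the control does not bind, no trades are prevented and deadweight loss is zero.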